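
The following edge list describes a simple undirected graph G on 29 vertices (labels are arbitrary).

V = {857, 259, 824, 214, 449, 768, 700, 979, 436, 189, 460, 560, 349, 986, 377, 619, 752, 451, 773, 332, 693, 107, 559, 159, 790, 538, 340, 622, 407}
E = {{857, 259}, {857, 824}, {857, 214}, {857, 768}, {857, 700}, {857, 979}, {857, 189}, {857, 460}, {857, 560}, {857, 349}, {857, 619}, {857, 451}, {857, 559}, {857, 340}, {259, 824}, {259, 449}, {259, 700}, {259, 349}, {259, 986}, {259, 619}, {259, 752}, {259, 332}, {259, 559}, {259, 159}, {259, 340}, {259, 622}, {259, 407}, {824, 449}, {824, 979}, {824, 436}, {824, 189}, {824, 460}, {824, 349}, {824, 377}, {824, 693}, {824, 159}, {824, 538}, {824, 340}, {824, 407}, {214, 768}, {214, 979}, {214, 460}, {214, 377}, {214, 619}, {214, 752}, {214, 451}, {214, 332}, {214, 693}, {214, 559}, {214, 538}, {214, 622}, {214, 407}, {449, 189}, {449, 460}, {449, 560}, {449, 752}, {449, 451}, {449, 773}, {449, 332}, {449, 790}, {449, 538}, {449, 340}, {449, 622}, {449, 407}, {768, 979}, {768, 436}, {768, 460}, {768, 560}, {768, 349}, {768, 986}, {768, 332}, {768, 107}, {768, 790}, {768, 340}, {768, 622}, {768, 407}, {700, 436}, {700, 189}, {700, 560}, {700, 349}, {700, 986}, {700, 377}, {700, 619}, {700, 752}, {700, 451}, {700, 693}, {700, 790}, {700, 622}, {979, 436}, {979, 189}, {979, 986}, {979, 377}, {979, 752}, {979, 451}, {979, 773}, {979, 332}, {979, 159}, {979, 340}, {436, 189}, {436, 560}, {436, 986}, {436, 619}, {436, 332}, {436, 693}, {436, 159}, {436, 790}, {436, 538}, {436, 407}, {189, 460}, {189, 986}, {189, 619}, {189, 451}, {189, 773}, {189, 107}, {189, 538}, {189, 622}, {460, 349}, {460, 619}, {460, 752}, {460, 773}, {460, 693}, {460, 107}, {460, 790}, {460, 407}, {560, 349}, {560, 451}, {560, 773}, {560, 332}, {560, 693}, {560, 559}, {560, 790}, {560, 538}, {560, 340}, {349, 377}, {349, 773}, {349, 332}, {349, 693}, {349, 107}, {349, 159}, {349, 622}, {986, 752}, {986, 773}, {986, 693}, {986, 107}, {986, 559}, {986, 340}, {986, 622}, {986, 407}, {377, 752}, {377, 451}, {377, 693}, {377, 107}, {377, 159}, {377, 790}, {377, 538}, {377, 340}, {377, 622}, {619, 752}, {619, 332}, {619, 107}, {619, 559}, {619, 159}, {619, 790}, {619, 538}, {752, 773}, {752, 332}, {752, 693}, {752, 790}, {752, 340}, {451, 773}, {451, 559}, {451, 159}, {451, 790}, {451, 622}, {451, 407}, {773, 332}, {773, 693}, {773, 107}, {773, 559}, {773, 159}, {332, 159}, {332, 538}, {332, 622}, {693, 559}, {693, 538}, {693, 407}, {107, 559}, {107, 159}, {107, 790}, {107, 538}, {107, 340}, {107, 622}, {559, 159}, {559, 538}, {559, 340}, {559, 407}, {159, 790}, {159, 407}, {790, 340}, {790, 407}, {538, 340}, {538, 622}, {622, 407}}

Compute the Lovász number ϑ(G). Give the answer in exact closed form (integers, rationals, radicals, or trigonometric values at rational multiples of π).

sqrt(29)

deg(407) = 14; N(407) = {259, 824, 214, 449, 768, 436, 460, 986, 451, 693, 559, 159, 790, 622}.
deg(436) = 14; N(436) = {824, 768, 700, 979, 189, 560, 986, 619, 332, 693, 159, 790, 538, 407}.
N(340) = {857, 259, 824, 449, 768, 979, 560, 986, 377, 752, 107, 559, 790, 538}, |N(340)| = 14.
Vertex 857 has 14 neighbors: 259, 824, 214, 768, 700, 979, 189, 460, 560, 349, 619, 451, 559, 340.
deg(v) = 14 for all v (|V|=29); strongly regular (29,14,6,7).
spec(A) ≈ [14.0, 2.19258, -3.19258] (distinct, 5 d.p.).
λ_max=14, λ_min=-sqrt(29)/2 - 1/2; ϑ = −29·λ_min/(λ_max−λ_min) = sqrt(29).
Numerically 5.385164807.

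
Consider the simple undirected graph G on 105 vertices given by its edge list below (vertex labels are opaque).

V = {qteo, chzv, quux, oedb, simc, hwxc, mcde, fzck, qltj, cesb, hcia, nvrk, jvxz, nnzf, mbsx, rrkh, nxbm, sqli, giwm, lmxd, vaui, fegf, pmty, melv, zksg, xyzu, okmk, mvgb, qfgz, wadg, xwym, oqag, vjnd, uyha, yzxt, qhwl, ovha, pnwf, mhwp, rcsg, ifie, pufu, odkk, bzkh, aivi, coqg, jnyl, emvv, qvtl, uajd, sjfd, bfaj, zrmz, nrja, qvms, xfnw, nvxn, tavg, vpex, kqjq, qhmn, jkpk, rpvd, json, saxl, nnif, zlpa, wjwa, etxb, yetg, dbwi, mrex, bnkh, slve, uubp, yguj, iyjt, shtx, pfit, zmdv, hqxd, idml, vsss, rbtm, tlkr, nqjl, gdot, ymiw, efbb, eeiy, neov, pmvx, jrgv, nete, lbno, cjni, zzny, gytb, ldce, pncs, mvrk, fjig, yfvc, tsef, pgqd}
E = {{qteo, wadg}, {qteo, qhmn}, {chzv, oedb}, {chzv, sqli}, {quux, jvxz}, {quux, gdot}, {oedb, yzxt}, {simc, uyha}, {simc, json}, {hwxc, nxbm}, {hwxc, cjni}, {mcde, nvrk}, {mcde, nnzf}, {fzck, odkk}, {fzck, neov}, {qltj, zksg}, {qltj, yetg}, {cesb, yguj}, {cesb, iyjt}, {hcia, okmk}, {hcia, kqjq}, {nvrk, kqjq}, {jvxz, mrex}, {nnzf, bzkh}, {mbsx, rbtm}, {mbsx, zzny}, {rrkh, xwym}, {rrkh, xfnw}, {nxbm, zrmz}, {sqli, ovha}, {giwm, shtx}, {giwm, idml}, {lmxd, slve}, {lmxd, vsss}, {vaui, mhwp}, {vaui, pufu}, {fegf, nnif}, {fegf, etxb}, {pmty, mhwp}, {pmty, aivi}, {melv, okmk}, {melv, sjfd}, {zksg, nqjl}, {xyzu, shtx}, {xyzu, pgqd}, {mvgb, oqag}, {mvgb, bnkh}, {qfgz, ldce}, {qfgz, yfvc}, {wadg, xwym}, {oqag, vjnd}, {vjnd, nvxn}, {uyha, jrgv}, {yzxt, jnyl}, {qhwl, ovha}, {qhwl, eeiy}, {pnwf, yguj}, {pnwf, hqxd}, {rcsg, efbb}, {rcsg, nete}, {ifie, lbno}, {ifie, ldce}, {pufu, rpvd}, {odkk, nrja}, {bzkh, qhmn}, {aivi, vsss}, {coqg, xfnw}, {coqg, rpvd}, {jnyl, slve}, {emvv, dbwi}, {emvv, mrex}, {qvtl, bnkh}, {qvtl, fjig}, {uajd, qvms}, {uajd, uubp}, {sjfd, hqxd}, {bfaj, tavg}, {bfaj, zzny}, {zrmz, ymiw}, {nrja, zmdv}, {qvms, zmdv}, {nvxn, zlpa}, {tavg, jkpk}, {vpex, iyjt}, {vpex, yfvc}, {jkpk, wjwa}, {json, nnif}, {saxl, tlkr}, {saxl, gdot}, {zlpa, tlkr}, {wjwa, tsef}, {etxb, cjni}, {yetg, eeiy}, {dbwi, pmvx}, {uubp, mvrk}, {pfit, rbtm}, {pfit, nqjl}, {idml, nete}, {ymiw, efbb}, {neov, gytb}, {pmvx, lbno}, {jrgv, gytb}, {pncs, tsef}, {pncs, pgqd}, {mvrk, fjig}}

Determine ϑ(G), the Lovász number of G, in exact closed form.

105*cos(pi/105)/(cos(pi/105) + 1)

N(mvgb) = {oqag, bnkh}, |N(mvgb)| = 2.
N(nnzf) = {mcde, bzkh}, |N(nnzf)| = 2.
N(sjfd) = {melv, hqxd}, |N(sjfd)| = 2.
N(json) = {simc, nnif}, |N(json)| = 2.
Regular of degree 2 on 105 vertices: the odd cycle C_{105}.
Distinct eigenvalues (to 3 d.p.): [2.0, 1.996, 1.986, 1.968, 1.943, 1.911, 1.872, 1.827, 1.775, 1.717, 1.652, 1.582, 1.506, 1.425, 1.338, 1.247, 1.151, 1.051, 0.948, 0.841, 0.731, 0.618, 0.503, 0.387, 0.268, 0.149, 0.03, -0.09, -0.209, -0.328, -0.445, -0.561, -0.675, -0.786, -0.895, -1.0, -1.102, -1.2, -1.293, -1.382, -1.466, -1.545, -1.618, -1.685, -1.747, -1.802, -1.851, -1.893, -1.928, -1.956, -1.978, -1.992, -1.999].
−105·(-2*cos(pi/105)) / ((2)−(-2*cos(pi/105))) = 105*cos(pi/105)/(cos(pi/105) + 1) = ϑ(G).
= 52.48825… (decimal).
α=52, χ(Ḡ)=53; ϑ=105*cos(pi/105)/(cos(pi/105) + 1) lies between (both strict).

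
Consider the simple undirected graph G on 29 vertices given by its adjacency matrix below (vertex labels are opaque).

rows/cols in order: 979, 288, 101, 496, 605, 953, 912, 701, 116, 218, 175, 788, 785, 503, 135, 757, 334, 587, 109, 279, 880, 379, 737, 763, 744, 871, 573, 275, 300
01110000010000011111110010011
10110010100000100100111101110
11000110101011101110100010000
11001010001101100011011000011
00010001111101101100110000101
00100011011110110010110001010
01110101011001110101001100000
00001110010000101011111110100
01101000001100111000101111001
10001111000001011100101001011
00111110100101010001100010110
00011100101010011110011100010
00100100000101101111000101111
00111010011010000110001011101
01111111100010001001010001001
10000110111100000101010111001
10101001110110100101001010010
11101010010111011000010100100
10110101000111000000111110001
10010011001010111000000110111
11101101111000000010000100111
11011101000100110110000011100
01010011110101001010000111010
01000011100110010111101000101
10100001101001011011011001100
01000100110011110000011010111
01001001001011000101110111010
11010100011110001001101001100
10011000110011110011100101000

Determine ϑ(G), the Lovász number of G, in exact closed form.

deg(744) = 14; N(744) = {979, 101, 701, 116, 175, 503, 757, 334, 109, 279, 379, 737, 871, 573}.
Vertex 763 has 14 neighbors: 288, 912, 701, 116, 788, 785, 757, 587, 109, 279, 880, 737, 573, 300.
deg(334) = 14; N(334) = {979, 101, 605, 701, 116, 218, 788, 785, 135, 587, 279, 737, 744, 275}.
N(503) = {101, 496, 605, 912, 218, 175, 785, 587, 109, 737, 744, 871, 573, 300}, |N(503)| = 14.
Regular of degree 14 on 29 vertices: Paley(29): SR with (k,λ,μ)=(14,6,7).
spec(A) ≈ [14.0, 2.1926, -3.1926] (distinct, 4 d.p.).
ϑ = −N·λ_min/(λ_max−λ_min) = −29·(-sqrt(29)/2 - 1/2)/(14−(-sqrt(29)/2 - 1/2)) = sqrt(29).
≈ 5.3851648 (to 7 d.p.).

sqrt(29)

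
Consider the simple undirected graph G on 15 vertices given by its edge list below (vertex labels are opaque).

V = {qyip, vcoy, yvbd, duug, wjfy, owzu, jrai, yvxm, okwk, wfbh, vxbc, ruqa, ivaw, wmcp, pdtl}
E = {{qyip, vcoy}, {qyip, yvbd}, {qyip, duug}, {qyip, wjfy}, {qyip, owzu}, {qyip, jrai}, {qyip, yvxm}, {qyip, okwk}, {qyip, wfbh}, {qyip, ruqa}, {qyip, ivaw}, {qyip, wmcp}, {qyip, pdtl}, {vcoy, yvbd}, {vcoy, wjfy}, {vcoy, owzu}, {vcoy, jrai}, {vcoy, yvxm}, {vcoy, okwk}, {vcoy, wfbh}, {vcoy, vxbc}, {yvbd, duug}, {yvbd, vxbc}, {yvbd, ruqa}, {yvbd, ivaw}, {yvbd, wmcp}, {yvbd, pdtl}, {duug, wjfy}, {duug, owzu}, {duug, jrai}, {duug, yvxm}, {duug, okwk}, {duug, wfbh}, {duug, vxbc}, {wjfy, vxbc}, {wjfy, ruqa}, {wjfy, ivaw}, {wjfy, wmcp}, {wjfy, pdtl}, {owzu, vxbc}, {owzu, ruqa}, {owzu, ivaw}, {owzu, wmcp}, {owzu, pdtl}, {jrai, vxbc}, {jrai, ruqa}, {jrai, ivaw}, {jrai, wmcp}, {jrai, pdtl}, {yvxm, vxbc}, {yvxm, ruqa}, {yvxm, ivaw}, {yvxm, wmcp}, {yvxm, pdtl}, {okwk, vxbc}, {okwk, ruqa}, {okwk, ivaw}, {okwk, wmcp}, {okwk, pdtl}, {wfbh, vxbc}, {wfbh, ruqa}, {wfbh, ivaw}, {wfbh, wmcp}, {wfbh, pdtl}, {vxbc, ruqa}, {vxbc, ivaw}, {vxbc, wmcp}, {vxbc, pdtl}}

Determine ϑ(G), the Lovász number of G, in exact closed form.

N(yvxm) = {qyip, vcoy, duug, vxbc, ruqa, ivaw, wmcp, pdtl}, |N(yvxm)| = 8.
N(wmcp) = {qyip, yvbd, wjfy, owzu, jrai, yvxm, okwk, wfbh, vxbc}, |N(wmcp)| = 9.
Vertex owzu has 8 neighbors: qyip, vcoy, duug, vxbc, ruqa, ivaw, wmcp, pdtl.
Vertex pdtl has 9 neighbors: qyip, yvbd, wjfy, owzu, jrai, yvxm, okwk, wfbh, vxbc.
Complete 3-partite, parts [7, 6, 2]: perfect, ϑ = α = 7.
Numerically 7.0000000.
7 ≤ 7 ≤ 7: collapsed.

7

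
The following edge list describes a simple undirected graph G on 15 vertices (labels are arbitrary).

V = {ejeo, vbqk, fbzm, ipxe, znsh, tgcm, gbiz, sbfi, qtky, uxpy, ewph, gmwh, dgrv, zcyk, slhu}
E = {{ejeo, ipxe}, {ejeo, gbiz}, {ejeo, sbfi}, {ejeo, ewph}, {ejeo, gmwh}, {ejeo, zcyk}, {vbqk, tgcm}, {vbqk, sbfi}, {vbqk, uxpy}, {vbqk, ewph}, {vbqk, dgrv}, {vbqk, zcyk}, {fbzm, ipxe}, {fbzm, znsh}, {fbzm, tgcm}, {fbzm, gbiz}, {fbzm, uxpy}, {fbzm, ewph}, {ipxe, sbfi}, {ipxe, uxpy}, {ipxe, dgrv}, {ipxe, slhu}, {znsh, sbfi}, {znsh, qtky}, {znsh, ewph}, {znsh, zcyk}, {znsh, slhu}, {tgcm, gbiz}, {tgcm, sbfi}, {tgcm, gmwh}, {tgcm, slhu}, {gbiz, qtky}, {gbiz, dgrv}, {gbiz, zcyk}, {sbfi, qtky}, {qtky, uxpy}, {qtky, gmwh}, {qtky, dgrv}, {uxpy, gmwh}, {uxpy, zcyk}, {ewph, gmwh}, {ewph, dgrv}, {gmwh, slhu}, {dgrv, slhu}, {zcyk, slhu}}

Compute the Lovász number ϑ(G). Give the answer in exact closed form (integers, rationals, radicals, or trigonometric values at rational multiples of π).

deg(slhu) = 6; N(slhu) = {ipxe, znsh, tgcm, gmwh, dgrv, zcyk}.
Vertex gbiz has 6 neighbors: ejeo, fbzm, tgcm, qtky, dgrv, zcyk.
N(ewph) = {ejeo, vbqk, fbzm, znsh, gmwh, dgrv}, |N(ewph)| = 6.
Vertex uxpy has 6 neighbors: vbqk, fbzm, ipxe, qtky, gmwh, zcyk.
Every vertex has degree 6 (N=15); Kneser K(6,2) on C(6,2)=15 vertices.
The 3 distinct eigenvalues: [6.0, 1.0, -3.0].
λ_max=6, λ_min=-3; ϑ = −15·λ_min/(λ_max−λ_min) = 5.
≈ 5.000000 (to 6 d.p.).

5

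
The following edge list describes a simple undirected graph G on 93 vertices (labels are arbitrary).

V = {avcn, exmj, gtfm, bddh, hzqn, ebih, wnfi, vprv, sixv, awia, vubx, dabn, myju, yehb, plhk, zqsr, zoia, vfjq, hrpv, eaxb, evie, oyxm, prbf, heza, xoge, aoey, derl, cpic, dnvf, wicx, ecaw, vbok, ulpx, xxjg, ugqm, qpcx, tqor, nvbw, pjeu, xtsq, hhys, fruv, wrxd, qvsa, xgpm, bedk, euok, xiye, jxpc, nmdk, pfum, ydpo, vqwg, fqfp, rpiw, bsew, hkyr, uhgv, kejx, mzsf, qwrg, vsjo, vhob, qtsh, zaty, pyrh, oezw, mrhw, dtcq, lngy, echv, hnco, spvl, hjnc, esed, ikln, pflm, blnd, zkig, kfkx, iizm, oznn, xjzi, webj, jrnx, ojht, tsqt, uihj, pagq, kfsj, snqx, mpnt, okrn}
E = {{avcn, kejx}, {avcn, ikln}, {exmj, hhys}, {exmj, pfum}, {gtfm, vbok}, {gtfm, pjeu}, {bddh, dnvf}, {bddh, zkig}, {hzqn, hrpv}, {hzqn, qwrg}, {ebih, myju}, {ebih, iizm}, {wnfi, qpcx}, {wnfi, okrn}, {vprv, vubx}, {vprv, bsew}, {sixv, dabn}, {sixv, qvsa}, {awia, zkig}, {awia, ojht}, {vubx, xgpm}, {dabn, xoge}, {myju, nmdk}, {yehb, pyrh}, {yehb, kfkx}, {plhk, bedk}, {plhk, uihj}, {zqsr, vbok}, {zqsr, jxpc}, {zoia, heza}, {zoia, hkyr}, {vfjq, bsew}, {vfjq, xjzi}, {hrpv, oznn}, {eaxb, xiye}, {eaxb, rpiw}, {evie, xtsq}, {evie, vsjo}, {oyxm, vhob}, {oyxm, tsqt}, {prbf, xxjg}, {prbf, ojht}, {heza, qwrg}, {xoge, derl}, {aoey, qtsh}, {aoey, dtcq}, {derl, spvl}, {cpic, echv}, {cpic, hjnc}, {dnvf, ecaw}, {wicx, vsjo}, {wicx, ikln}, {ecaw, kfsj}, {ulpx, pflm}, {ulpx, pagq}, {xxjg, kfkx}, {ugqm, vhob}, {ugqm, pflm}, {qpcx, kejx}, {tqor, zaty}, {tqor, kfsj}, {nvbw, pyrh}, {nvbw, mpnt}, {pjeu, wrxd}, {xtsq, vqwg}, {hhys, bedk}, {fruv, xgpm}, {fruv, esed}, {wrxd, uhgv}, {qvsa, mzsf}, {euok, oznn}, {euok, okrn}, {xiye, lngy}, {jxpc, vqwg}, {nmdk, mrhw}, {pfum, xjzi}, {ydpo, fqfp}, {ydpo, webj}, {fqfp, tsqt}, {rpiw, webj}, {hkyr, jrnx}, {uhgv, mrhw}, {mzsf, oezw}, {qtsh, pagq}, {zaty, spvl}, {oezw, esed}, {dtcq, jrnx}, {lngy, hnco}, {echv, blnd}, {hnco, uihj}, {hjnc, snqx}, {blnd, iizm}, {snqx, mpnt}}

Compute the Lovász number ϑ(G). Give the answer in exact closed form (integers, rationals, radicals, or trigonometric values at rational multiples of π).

93*cos(pi/93)/(cos(pi/93) + 1)

deg(nmdk) = 2; N(nmdk) = {myju, mrhw}.
deg(spvl) = 2; N(spvl) = {derl, zaty}.
N(vfjq) = {bsew, xjzi}, |N(vfjq)| = 2.
N(xiye) = {eaxb, lngy}, |N(xiye)| = 2.
G on 93 vertices is 2-regular; this is C_{93}, the 93-cycle.
A has 47 distinct eigenvalues ≈ [2.0, 1.9954, 1.9818, 1.9591, 1.9274, 1.887, 1.8379, 1.7805, 1.7149, 1.6415, 1.5606, 1.4727, 1.3779, 1.2769, 1.1701, 1.0579, 0.9409, 0.8196, 0.6946, 0.5664, 0.4356, 0.3029, 0.1687, 0.0338, -0.1013, -0.2359, -0.3695, -0.5013, -0.6309, -0.7576, -0.8808, -1.0, -1.1146, -1.2242, -1.3282, -1.4261, -1.5175, -1.602, -1.6792, -1.7487, -1.8102, -1.8635, -1.9083, -1.9443, -1.9715, -1.9897, -1.9989].
ϑ = −N·λ_min/(λ_max−λ_min) = −93·(-2*cos(pi/93))/(2−(-2*cos(pi/93))) = 93*cos(pi/93)/(cos(pi/93) + 1).
ϑ(G) ≈ 46.48673.
Check 46 ≤ 93*cos(pi/93)/(cos(pi/93) + 1) ≤ 47: both strict.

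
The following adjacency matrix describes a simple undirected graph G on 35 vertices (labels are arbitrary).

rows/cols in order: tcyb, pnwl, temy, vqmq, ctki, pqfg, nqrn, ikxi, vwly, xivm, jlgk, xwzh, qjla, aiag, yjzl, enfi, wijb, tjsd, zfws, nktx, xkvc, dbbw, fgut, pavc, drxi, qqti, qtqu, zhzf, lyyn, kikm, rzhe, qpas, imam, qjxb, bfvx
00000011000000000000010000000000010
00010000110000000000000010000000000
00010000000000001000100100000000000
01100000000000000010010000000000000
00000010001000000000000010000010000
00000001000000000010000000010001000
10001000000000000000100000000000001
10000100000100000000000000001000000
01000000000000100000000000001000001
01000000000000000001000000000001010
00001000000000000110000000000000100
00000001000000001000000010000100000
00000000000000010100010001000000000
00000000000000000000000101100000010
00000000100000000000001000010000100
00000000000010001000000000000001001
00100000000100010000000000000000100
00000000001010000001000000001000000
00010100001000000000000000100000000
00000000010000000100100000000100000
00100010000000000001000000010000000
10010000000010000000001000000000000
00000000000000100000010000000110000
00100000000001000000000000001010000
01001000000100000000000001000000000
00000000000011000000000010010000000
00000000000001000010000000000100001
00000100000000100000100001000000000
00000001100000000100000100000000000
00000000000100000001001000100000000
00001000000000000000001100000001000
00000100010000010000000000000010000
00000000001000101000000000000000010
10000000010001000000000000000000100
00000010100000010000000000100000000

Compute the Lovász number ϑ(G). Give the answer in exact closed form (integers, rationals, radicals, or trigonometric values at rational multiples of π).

N(tcyb) = {nqrn, ikxi, dbbw, qjxb}, |N(tcyb)| = 4.
deg(xwzh) = 4; N(xwzh) = {ikxi, wijb, drxi, kikm}.
deg(pnwl) = 4; N(pnwl) = {vqmq, vwly, xivm, drxi}.
Vertex zhzf has 4 neighbors: pqfg, yjzl, xkvc, qqti.
deg(v) = 4 for all v (|V|=35); Kneser K(7,3) on C(7,3)=35 vertices.
A has 4 distinct eigenvalues ≈ [4.0, 2.0, -1.0, -3.0].
Lovász (edge-transitive): ϑ = −35·(-3)/((4)−(-3)) = 15.
Numerically 15.000000000.

15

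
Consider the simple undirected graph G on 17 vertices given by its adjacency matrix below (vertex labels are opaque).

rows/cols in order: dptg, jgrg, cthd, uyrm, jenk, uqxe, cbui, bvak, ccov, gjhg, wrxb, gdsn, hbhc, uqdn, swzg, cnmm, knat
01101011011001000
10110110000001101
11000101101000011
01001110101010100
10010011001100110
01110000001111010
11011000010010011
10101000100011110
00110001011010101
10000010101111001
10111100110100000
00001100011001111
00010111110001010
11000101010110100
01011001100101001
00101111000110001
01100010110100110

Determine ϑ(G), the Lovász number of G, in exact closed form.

Vertex jenk has 8 neighbors: dptg, uyrm, cbui, bvak, wrxb, gdsn, swzg, cnmm.
Vertex uqxe has 8 neighbors: jgrg, cthd, uyrm, wrxb, gdsn, hbhc, uqdn, cnmm.
Vertex wrxb has 8 neighbors: dptg, cthd, uyrm, jenk, uqxe, ccov, gjhg, gdsn.
Vertex hbhc has 8 neighbors: uyrm, uqxe, cbui, bvak, ccov, gjhg, uqdn, cnmm.
8-regular, N=17; Paley(17): SR with (k,λ,μ)=(8,3,4).
The 3 distinct eigenvalues: [8.0, 1.56155, -2.56155].
−17·(-sqrt(17)/2 - 1/2) / ((8)−(-sqrt(17)/2 - 1/2)) = sqrt(17) = ϑ(G).
≈ 4.1231056 (to 7 d.p.).

sqrt(17)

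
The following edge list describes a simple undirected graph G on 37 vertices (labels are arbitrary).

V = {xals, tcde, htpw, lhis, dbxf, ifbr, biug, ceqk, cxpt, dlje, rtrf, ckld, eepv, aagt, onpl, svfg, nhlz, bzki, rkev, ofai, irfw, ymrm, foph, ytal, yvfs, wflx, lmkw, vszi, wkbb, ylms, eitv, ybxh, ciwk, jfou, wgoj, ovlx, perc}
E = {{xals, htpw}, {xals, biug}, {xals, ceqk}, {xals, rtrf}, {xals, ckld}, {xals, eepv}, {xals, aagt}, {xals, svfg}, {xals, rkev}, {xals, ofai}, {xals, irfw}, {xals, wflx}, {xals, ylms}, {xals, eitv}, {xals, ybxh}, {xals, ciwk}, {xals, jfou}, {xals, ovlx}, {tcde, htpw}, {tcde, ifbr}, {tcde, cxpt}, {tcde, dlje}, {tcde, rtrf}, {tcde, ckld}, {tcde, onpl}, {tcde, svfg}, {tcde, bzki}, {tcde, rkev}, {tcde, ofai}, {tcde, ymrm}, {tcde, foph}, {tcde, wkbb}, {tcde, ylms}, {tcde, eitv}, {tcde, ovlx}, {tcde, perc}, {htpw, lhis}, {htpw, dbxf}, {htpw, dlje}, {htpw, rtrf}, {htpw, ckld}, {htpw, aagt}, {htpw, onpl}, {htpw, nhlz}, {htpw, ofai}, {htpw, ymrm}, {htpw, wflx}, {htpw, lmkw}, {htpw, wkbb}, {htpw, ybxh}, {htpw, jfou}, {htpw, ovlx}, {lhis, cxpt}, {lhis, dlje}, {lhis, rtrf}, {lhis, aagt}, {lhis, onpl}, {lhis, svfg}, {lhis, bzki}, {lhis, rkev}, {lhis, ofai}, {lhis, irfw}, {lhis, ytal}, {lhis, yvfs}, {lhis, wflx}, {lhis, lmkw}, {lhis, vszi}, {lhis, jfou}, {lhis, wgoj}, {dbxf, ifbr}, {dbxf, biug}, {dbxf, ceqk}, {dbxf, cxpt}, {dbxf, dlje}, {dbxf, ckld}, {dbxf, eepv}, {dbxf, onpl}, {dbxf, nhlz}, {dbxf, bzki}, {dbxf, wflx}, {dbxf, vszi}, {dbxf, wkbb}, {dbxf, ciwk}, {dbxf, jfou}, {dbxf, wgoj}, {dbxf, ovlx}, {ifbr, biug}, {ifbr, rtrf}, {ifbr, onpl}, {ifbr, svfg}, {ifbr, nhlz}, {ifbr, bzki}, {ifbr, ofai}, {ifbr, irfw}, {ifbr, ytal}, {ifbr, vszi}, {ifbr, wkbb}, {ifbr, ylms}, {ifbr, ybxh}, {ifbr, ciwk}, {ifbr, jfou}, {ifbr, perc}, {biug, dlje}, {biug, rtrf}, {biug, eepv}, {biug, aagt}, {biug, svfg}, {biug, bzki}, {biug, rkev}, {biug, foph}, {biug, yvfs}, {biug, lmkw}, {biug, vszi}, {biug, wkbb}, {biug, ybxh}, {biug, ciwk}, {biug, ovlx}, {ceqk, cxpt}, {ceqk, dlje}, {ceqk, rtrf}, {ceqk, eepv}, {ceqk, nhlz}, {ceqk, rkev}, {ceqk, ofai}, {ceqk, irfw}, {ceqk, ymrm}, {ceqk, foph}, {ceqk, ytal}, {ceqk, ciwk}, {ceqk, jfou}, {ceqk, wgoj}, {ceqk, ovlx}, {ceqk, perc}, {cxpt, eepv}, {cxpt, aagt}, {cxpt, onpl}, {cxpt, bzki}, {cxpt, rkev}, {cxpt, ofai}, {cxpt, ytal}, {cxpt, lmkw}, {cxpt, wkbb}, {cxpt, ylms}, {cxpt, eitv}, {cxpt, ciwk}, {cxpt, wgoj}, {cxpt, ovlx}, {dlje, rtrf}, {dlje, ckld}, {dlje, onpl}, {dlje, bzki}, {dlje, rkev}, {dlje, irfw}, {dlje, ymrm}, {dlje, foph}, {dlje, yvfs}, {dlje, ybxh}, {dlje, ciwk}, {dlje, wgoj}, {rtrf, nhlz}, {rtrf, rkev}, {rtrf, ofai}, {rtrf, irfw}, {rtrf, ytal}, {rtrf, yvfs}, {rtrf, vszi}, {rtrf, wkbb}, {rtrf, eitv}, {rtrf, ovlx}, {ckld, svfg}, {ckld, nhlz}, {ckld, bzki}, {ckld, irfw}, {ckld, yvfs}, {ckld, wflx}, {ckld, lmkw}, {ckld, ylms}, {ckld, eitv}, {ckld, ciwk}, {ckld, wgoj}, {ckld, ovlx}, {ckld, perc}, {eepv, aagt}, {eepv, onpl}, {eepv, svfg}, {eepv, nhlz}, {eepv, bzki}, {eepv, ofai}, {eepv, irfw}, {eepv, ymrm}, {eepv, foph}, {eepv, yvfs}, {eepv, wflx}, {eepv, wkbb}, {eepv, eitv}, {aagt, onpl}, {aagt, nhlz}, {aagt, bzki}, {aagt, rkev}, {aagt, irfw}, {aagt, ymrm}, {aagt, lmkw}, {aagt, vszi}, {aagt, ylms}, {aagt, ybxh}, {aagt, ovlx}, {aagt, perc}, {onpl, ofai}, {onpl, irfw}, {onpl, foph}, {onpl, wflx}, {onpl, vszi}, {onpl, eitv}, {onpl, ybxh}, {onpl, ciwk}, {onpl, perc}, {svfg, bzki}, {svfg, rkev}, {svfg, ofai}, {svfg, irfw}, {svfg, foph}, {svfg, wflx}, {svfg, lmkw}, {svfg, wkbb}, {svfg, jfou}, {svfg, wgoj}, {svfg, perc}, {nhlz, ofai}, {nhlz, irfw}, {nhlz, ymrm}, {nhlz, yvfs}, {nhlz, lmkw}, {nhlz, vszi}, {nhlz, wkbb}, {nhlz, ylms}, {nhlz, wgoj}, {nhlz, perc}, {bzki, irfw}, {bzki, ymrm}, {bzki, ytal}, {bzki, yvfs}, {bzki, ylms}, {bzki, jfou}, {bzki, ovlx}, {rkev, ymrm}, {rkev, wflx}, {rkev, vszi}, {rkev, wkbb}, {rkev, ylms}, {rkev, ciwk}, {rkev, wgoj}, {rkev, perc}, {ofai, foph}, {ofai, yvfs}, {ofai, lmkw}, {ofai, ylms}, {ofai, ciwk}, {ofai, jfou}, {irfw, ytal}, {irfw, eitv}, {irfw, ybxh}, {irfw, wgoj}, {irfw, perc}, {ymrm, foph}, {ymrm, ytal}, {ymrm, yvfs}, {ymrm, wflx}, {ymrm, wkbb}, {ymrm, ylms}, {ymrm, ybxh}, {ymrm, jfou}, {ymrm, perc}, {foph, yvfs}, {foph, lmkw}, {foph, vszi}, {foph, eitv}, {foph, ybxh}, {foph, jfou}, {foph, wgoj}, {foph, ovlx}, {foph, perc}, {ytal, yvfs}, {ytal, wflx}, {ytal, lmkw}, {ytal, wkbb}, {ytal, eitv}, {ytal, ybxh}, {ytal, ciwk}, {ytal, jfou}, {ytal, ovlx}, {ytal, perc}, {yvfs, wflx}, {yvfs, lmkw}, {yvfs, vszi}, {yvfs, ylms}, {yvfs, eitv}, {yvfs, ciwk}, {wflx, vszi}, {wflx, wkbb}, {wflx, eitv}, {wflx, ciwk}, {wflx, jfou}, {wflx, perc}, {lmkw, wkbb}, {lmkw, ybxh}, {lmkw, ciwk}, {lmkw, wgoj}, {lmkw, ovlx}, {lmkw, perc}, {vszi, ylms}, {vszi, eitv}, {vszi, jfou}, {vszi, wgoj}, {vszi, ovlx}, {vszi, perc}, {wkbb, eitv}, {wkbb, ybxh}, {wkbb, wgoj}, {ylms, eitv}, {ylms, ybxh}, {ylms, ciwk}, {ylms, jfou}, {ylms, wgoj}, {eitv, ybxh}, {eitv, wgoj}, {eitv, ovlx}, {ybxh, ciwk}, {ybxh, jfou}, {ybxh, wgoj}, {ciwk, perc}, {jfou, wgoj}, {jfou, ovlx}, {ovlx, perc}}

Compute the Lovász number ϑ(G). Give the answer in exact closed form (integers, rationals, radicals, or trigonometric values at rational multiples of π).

N(nhlz) = {htpw, dbxf, ifbr, ceqk, rtrf, ckld, eepv, aagt, ofai, irfw, ymrm, yvfs, lmkw, vszi, wkbb, ylms, wgoj, perc}, |N(nhlz)| = 18.
N(aagt) = {xals, htpw, lhis, biug, cxpt, eepv, onpl, nhlz, bzki, rkev, irfw, ymrm, lmkw, vszi, ylms, ybxh, ovlx, perc}, |N(aagt)| = 18.
deg(eepv) = 18; N(eepv) = {xals, dbxf, biug, ceqk, cxpt, aagt, onpl, svfg, nhlz, bzki, ofai, irfw, ymrm, foph, yvfs, wflx, wkbb, eitv}.
Vertex bzki has 18 neighbors: tcde, lhis, dbxf, ifbr, biug, cxpt, dlje, ckld, eepv, aagt, svfg, irfw, ymrm, ytal, yvfs, ylms, jfou, ovlx.
37-vertex 18-regular graph: SR(37,18,8,9) — a Paley graph.
The 3 distinct eigenvalues: [18.0, 2.541, -3.541].
−37·(-sqrt(37)/2 - 1/2) / ((18)−(-sqrt(37)/2 - 1/2)) = sqrt(37) = ϑ(G).
= 6.082762530… (decimal).

sqrt(37)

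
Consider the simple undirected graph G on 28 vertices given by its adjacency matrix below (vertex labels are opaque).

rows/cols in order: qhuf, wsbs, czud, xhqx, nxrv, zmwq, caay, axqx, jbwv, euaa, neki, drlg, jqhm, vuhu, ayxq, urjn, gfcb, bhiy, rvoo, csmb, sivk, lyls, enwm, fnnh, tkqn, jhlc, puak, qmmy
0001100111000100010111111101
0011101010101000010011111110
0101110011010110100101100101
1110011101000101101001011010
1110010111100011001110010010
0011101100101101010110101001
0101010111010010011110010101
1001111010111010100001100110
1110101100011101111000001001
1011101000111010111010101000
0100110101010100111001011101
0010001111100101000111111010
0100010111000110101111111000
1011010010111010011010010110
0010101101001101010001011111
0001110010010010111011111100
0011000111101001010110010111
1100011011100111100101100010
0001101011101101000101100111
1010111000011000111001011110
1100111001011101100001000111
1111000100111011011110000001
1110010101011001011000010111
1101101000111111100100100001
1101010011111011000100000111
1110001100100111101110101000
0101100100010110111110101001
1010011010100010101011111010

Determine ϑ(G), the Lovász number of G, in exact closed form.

7

Vertex csmb has 15 neighbors: qhuf, czud, nxrv, zmwq, caay, drlg, jqhm, gfcb, bhiy, rvoo, lyls, fnnh, tkqn, jhlc, puak.
N(bhiy) = {qhuf, wsbs, zmwq, caay, jbwv, euaa, neki, vuhu, ayxq, urjn, gfcb, csmb, lyls, enwm, puak}, |N(bhiy)| = 15.
deg(nxrv) = 15; N(nxrv) = {qhuf, wsbs, czud, zmwq, axqx, jbwv, euaa, neki, ayxq, urjn, rvoo, csmb, sivk, fnnh, puak}.
deg(jhlc) = 15; N(jhlc) = {qhuf, wsbs, czud, caay, axqx, neki, vuhu, ayxq, urjn, gfcb, rvoo, csmb, sivk, enwm, tkqn}.
Every vertex has degree 15 (N=28); this is K(8,2), the Kneser graph.
The 3 distinct eigenvalues: [15.0, 1.0, -5.0].
Lovász: ϑ = −28(-5)/(15+-1*(-5)) = 7.
≈ 7.0000000 (to 7 d.p.).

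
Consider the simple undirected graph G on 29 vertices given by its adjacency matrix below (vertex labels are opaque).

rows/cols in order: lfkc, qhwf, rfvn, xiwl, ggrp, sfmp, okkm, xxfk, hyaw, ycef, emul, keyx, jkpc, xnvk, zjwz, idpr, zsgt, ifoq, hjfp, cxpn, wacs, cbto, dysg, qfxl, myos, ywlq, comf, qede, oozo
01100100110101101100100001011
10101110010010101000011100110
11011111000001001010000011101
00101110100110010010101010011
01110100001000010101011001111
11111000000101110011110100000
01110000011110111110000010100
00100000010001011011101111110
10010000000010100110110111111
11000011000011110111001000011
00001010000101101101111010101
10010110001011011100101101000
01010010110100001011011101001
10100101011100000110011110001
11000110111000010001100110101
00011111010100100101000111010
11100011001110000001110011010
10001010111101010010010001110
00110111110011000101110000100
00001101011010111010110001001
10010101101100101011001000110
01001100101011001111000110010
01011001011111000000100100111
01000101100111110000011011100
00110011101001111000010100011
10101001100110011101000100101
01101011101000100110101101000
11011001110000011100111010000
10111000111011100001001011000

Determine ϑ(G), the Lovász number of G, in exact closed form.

deg(dysg) = 14; N(dysg) = {qhwf, xiwl, ggrp, xxfk, ycef, emul, keyx, jkpc, xnvk, wacs, qfxl, comf, qede, oozo}.
deg(keyx) = 14; N(keyx) = {lfkc, xiwl, sfmp, okkm, emul, jkpc, xnvk, idpr, zsgt, ifoq, wacs, dysg, qfxl, ywlq}.
N(idpr) = {xiwl, ggrp, sfmp, okkm, xxfk, ycef, keyx, zjwz, ifoq, cxpn, qfxl, myos, ywlq, qede}, |N(idpr)| = 14.
N(qhwf) = {lfkc, rfvn, ggrp, sfmp, okkm, ycef, jkpc, zjwz, zsgt, cbto, dysg, qfxl, comf, qede}, |N(qhwf)| = 14.
G on 29 vertices is 14-regular; Paley(29): SR with (k,λ,μ)=(14,6,7).
The 3 distinct eigenvalues: [14.0, 2.19258, -3.19258].
λ_max=14, λ_min=-sqrt(29)/2 - 1/2; ϑ = −29·λ_min/(λ_max−λ_min) = sqrt(29).
= 5.3852… (decimal).

sqrt(29)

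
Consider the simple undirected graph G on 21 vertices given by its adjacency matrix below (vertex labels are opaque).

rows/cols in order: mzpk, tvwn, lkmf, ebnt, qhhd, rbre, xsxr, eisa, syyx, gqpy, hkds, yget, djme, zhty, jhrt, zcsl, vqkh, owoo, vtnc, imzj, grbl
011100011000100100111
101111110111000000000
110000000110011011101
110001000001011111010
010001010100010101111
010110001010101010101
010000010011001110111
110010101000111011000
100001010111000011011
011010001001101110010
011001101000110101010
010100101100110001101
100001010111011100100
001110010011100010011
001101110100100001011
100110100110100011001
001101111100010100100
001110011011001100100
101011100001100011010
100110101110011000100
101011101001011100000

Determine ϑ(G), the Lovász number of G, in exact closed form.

N(vqkh) = {lkmf, ebnt, rbre, xsxr, eisa, syyx, gqpy, zhty, zcsl, vtnc}, |N(vqkh)| = 10.
Vertex zcsl has 10 neighbors: mzpk, ebnt, qhhd, xsxr, gqpy, hkds, djme, vqkh, owoo, grbl.
Vertex yget has 10 neighbors: tvwn, ebnt, xsxr, syyx, gqpy, djme, zhty, owoo, vtnc, grbl.
deg(mzpk) = 10; N(mzpk) = {tvwn, lkmf, ebnt, eisa, syyx, djme, zcsl, vtnc, imzj, grbl}.
Every vertex has degree 10 (N=21); Kneser K(7,2) on C(7,2)=21 vertices.
spec(A) ≈ [10.0, 1.0, -4.0] (distinct, 3 d.p.).
Lovász: ϑ = −21(-4)/(10+-1*(-4)) = 6.
ϑ(G) ≈ 6.000000000.

6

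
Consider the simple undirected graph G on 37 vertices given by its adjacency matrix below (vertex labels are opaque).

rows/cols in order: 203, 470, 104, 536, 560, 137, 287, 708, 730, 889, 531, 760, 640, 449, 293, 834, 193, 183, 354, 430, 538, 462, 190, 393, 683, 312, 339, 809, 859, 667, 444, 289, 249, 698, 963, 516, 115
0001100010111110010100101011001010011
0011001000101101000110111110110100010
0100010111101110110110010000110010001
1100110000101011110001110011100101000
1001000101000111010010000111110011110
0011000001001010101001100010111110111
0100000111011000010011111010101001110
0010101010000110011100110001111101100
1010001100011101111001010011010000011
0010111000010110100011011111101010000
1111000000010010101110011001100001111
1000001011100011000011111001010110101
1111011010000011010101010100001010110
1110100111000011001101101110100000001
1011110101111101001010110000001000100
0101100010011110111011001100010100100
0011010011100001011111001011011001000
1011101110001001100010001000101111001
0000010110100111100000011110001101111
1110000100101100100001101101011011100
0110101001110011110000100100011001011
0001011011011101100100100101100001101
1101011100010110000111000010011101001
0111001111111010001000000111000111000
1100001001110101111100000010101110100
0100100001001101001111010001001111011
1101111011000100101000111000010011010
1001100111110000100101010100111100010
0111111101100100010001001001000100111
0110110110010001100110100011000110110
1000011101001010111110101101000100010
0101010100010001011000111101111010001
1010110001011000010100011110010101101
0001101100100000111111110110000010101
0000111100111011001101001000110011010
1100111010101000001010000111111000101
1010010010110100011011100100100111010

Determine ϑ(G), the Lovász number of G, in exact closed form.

N(183) = {203, 104, 536, 560, 287, 708, 730, 640, 834, 193, 538, 683, 859, 444, 289, 249, 698, 115}, |N(183)| = 18.
N(698) = {536, 560, 287, 708, 531, 193, 183, 354, 430, 538, 462, 190, 393, 312, 339, 249, 963, 115}, |N(698)| = 18.
N(430) = {203, 470, 104, 708, 531, 640, 449, 193, 462, 190, 683, 312, 809, 667, 444, 249, 698, 963}, |N(430)| = 18.
Vertex 859 has 18 neighbors: 470, 104, 536, 560, 137, 287, 708, 889, 531, 449, 183, 462, 683, 809, 289, 963, 516, 115.
deg(v) = 18 for all v (|V|=37); SR(37,18,8,9) — a Paley graph.
A has 3 distinct eigenvalues ≈ [18.0, 2.5414, -3.5414].
With N=37: ϑ(G) = 37·(-(-sqrt(37)/2 - 1/2))/(18−(-sqrt(37)/2 - 1/2)) = sqrt(37).
ϑ(G) ≈ 6.08276253.

sqrt(37)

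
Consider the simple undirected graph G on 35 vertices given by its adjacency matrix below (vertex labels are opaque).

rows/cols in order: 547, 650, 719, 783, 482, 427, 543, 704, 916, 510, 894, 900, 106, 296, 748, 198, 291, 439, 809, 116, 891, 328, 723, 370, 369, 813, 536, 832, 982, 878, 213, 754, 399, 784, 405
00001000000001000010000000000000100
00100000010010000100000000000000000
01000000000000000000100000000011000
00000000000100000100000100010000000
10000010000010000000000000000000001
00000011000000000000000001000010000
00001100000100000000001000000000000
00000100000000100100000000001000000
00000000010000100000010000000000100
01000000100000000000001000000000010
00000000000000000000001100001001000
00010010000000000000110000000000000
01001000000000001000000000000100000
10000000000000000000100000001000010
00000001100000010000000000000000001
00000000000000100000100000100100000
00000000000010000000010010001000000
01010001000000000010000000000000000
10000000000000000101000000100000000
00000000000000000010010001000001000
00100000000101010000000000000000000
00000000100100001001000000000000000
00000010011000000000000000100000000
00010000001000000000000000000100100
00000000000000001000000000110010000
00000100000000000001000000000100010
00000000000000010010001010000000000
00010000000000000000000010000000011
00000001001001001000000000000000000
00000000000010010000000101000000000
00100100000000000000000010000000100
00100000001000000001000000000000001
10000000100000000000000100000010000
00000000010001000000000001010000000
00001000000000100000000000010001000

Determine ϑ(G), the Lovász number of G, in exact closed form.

N(405) = {482, 748, 832, 754}, |N(405)| = 4.
Vertex 878 has 4 neighbors: 106, 198, 370, 813.
Vertex 547 has 4 neighbors: 482, 296, 809, 399.
Vertex 982 has 4 neighbors: 704, 894, 296, 291.
Regular of degree 4 on 35 vertices: Kneser-type, 3-subsets of [7].
spec(A) ≈ [4.0, 2.0, -1.0, -3.0] (distinct, 5 d.p.).
ϑ = −N·λ_min/(λ_max−λ_min) = −35·(-3)/(4−(-3)) = 15.
ϑ(G) ≈ 15.00000.

15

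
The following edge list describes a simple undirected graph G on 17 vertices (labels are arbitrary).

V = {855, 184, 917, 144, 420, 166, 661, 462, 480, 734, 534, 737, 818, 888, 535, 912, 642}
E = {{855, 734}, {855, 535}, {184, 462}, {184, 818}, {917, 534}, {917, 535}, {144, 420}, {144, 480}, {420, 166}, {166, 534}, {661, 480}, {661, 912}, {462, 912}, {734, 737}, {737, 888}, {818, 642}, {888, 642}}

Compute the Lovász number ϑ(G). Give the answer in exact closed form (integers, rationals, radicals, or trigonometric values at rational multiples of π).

17*cos(pi/17)/(cos(pi/17) + 1)

Vertex 737 has 2 neighbors: 734, 888.
deg(535) = 2; N(535) = {855, 917}.
N(855) = {734, 535}, |N(855)| = 2.
Vertex 534 has 2 neighbors: 917, 166.
Every vertex has degree 2 (N=17); a single 17-cycle (edge-transitive).
Distinct eigenvalues (to 3 d.p.): [2.0, 1.865, 1.478, 0.891, 0.185, -0.547, -1.205, -1.7, -1.966].
With N=17: ϑ(G) = 17·(-(-1)*2*cos(pi/17))/(2−(-2*cos(pi/17))) = 17*cos(pi/17)/(cos(pi/17) + 1).
Numerically 8.4270.
α=8, χ(Ḡ)=9; ϑ=17*cos(pi/17)/(cos(pi/17) + 1) lies between (both strict).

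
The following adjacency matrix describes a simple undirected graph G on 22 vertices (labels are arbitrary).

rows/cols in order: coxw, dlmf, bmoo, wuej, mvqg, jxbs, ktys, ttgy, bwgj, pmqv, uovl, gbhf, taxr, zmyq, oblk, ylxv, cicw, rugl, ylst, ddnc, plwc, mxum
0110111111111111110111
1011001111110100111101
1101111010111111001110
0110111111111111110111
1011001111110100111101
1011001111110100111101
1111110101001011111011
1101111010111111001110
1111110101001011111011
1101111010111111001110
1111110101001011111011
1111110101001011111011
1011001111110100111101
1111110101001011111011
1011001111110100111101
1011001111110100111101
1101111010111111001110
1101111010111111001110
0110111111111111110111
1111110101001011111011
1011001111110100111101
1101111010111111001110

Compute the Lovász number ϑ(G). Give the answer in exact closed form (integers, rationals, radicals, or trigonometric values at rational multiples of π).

7

Vertex wuej has 19 neighbors: dlmf, bmoo, mvqg, jxbs, ktys, ttgy, bwgj, pmqv, uovl, gbhf, taxr, zmyq, oblk, ylxv, cicw, rugl, ddnc, plwc, mxum.
Vertex ylxv has 15 neighbors: coxw, bmoo, wuej, ktys, ttgy, bwgj, pmqv, uovl, gbhf, zmyq, cicw, rugl, ylst, ddnc, mxum.
N(rugl) = {coxw, dlmf, wuej, mvqg, jxbs, ktys, bwgj, uovl, gbhf, taxr, zmyq, oblk, ylxv, ylst, ddnc, plwc}, |N(rugl)| = 16.
Vertex ttgy has 16 neighbors: coxw, dlmf, wuej, mvqg, jxbs, ktys, bwgj, uovl, gbhf, taxr, zmyq, oblk, ylxv, ylst, ddnc, plwc.
Complete 4-partite, parts [7, 6, 6, 3]: perfect, ϑ = α = 7.
ϑ(G) ≈ 7.000000000.
7 ≤ 7 ≤ 7: collapsed.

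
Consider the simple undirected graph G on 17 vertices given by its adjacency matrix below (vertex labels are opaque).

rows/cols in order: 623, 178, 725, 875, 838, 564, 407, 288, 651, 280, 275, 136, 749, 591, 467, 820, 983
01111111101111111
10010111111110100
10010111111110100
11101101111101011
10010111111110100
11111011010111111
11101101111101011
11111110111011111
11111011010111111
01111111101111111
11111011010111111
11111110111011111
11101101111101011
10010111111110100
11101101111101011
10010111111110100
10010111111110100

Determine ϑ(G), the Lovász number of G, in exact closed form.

6

N(407) = {623, 178, 725, 838, 564, 288, 651, 280, 275, 136, 591, 820, 983}, |N(407)| = 13.
N(178) = {623, 875, 564, 407, 288, 651, 280, 275, 136, 749, 467}, |N(178)| = 11.
Vertex 275 has 14 neighbors: 623, 178, 725, 875, 838, 407, 288, 280, 136, 749, 591, 467, 820, 983.
N(820) = {623, 875, 564, 407, 288, 651, 280, 275, 136, 749, 467}, |N(820)| = 11.
G = K_{6,4,3,2,2}: α = 6 = χ(Ḡ), so ϑ = 6.
= 6.0000… (decimal).
α=6, χ(Ḡ)=6; ϑ=6 lies between (collapsed).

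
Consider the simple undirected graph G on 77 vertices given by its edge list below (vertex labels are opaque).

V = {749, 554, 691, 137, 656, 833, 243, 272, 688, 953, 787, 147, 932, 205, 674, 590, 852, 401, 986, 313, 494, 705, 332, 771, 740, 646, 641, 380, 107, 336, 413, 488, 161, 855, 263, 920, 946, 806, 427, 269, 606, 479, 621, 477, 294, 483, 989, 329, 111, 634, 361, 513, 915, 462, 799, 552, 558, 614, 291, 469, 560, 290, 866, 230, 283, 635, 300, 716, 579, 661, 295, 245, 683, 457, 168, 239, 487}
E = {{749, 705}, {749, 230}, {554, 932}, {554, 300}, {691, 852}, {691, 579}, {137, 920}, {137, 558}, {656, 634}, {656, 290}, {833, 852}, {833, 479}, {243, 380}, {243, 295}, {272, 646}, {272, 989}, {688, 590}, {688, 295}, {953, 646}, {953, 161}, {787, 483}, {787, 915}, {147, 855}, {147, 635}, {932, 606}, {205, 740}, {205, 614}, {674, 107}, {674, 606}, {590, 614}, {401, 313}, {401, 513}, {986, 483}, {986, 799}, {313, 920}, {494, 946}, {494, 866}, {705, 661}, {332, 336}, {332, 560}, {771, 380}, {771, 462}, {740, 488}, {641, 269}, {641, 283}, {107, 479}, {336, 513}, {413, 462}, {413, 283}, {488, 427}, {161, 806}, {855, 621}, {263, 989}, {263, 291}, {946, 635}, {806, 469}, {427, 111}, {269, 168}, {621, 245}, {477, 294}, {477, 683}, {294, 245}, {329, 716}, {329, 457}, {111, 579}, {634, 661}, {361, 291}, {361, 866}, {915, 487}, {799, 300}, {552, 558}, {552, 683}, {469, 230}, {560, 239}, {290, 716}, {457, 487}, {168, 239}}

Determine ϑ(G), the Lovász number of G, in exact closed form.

deg(920) = 2; N(920) = {137, 313}.
deg(716) = 2; N(716) = {329, 290}.
Vertex 866 has 2 neighbors: 494, 361.
Vertex 552 has 2 neighbors: 558, 683.
77-vertex 2-regular graph: the odd cycle C_{77}.
Distinct eigenvalues (to 5 d.p.): [2.0, 1.99335, 1.97342, 1.94037, 1.89441, 1.83583, 1.76504, 1.68251, 1.58877, 1.48447, 1.37028, 1.24698, 1.11538, 0.97635, 0.83083, 0.67978, 0.5242, 0.36514, 0.20365, 0.0408, -0.12232, -0.28463, -0.44504, -0.60249, -0.75593, -0.90434, -1.04674, -1.18216, -1.30972, -1.42856, -1.5379, -1.637, -1.72521, -1.80194, -1.86667, -1.91899, -1.95853, -1.98504, -1.99834].
λ_max=2, λ_min=-2*cos(pi/77); ϑ = −77·λ_min/(λ_max−λ_min) = 77*cos(pi/77)/(cos(pi/77) + 1).
= 38.483973469… (decimal).
α=38, χ(Ḡ)=39; ϑ=77*cos(pi/77)/(cos(pi/77) + 1) lies between (both strict).

77*cos(pi/77)/(cos(pi/77) + 1)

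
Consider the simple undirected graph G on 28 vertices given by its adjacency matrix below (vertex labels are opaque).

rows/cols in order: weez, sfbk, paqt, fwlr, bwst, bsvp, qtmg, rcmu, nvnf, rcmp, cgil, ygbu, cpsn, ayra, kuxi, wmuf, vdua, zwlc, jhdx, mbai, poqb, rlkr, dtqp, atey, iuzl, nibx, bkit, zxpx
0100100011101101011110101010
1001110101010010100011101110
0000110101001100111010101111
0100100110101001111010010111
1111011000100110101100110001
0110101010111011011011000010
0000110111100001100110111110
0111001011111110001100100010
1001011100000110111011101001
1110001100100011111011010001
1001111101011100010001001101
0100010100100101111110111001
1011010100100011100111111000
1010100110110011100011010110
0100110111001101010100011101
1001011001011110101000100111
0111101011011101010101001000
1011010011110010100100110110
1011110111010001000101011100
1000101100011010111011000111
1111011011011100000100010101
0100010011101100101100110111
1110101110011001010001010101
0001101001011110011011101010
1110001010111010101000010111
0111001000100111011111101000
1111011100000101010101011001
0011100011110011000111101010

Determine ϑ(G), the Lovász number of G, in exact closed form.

7

Vertex poqb has 15 neighbors: weez, sfbk, paqt, fwlr, bsvp, qtmg, nvnf, rcmp, ygbu, cpsn, ayra, mbai, atey, nibx, zxpx.
Vertex fwlr has 15 neighbors: sfbk, bwst, rcmu, nvnf, cgil, cpsn, wmuf, vdua, zwlc, jhdx, poqb, atey, nibx, bkit, zxpx.
N(cgil) = {weez, fwlr, bwst, bsvp, qtmg, rcmu, rcmp, ygbu, cpsn, ayra, zwlc, rlkr, iuzl, nibx, zxpx}, |N(cgil)| = 15.
Vertex zwlc has 15 neighbors: weez, paqt, fwlr, bsvp, nvnf, rcmp, cgil, ygbu, kuxi, vdua, mbai, dtqp, atey, nibx, bkit.
28-vertex 15-regular graph: this is K(8,2), the Kneser graph.
spec(A) ≈ [15.0, 1.0, -5.0] (distinct, 4 d.p.).
λ_max=15, λ_min=-5; ϑ = −28·λ_min/(λ_max−λ_min) = 7.
Numerically 7.000000000.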